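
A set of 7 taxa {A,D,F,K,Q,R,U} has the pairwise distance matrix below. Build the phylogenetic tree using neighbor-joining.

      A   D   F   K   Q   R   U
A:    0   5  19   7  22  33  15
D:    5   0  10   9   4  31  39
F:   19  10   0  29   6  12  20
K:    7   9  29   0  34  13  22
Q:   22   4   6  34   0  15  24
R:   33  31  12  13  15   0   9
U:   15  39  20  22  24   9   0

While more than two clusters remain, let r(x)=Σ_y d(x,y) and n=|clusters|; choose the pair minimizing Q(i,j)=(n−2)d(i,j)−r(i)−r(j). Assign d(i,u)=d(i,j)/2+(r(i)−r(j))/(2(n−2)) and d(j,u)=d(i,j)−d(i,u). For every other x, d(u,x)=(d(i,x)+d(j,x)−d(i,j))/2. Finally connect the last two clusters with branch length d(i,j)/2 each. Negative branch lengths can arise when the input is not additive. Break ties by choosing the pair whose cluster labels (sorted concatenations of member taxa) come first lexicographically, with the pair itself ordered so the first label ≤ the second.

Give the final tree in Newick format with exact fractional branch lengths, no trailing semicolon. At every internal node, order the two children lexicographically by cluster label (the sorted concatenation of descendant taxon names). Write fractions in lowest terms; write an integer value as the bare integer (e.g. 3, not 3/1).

iteration 1: select R,U (d=9, Q=-197); attach at lengths (29/10, 61/10); label the merged cluster RU
  updated: d(A,RU)=39/2, d(D,RU)=61/2, d(F,RU)=23/2, d(K,RU)=13, d(Q,RU)=15
iteration 2: select A,K (d=7, Q=-273/2); attach at lengths (17/16, 95/16); label the merged cluster AK
  updated: d(AK,D)=7/2, d(AK,F)=41/2, d(AK,Q)=49/2, d(AK,RU)=51/4
iteration 3: select AK,D (d=7/2, Q=-395/4); attach at lengths (95/24, -11/24); label the merged cluster ADK
  updated: d(ADK,F)=27/2, d(ADK,Q)=25/2, d(ADK,RU)=159/8
iteration 4: select ADK,Q (d=25/2, Q=-435/8); attach at lengths (299/32, 101/32); label the merged cluster ADKQ
  updated: d(ADKQ,F)=7/2, d(ADKQ,RU)=179/16
iteration 5: select ADKQ,F (d=7/2, Q=-419/16); attach at lengths (51/32, 61/32); label the merged cluster ADFKQ
  updated: d(ADFKQ,RU)=307/32
iteration 6: select ADFKQ,RU (d=307/32); attach at lengths (307/64, 307/64); label the merged cluster ADFKQRU
final tree: (((((A:17/16,K:95/16):95/24,D:-11/24):299/32,Q:101/32):51/32,F:61/32):307/64,(R:29/10,U:61/10):307/64)
total length: 1443/32

(((((A:17/16,K:95/16):95/24,D:-11/24):299/32,Q:101/32):51/32,F:61/32):307/64,(R:29/10,U:61/10):307/64)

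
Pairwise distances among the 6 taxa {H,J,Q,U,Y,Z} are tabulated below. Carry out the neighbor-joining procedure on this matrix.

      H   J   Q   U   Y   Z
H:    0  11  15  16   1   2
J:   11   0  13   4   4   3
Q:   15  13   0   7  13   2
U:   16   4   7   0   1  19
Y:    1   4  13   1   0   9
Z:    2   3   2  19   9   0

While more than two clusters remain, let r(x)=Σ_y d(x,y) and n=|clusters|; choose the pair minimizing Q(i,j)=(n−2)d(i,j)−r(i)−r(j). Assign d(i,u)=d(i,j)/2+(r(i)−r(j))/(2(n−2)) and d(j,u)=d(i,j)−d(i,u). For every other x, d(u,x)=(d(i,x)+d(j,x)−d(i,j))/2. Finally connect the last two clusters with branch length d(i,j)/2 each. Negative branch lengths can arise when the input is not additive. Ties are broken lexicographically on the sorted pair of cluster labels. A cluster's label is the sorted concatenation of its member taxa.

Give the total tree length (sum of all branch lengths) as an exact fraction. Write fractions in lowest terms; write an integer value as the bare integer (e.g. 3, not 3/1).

iteration 1: select Q,Z (d=2, Q=-77); attach at lengths (23/8, -7/8); label the merged cluster QZ
  updated: d(H,QZ)=15/2, d(J,QZ)=7, d(QZ,U)=12, d(QZ,Y)=10
iteration 2: select H,QZ (d=15/2, Q=-99/2); attach at lengths (43/12, 47/12); label the merged cluster HQZ
  updated: d(HQZ,J)=21/4, d(HQZ,U)=41/4, d(HQZ,Y)=7/4
iteration 3: select HQZ,Y (d=7/4, Q=-41/2); attach at lengths (7/2, -7/4); label the merged cluster HQYZ
  updated: d(HQYZ,J)=15/4, d(HQYZ,U)=19/4
iteration 4: select HQYZ,J (d=15/4, Q=-25/2); attach at lengths (9/4, 3/2); label the merged cluster HJQYZ
  updated: d(HJQYZ,U)=5/2
iteration 5: select HJQYZ,U (d=5/2); attach at lengths (5/4, 5/4); label the merged cluster HJQUYZ
final tree: ((((H:43/12,(Q:23/8,Z:-7/8):47/12):7/2,Y:-7/4):9/4,J:3/2):5/4,U:5/4)
total length: 35/2

35/2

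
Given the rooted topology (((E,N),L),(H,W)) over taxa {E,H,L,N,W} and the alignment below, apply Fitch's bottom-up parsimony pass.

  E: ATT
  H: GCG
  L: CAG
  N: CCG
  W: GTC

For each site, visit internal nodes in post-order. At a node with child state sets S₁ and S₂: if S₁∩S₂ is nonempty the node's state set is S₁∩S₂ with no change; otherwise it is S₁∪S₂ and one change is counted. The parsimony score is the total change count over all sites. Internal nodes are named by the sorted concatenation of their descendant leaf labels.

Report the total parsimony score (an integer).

7

[col 0] EN: children E:{A}, N:{C} ∪→ {A,C}; cost 1
[col 0] ELN: children EN:{A,C}, L:{C} ∩→ {C}; cost 0
[col 0] HW: children H:{G}, W:{G} ∩→ {G}; cost 0
[col 0] EHLNW: children ELN:{C}, HW:{G} ∪→ {C,G}; cost 1
[col 1] EN: children E:{T}, N:{C} ∪→ {C,T}; cost 1
[col 1] ELN: children EN:{C,T}, L:{A} ∪→ {A,C,T}; cost 1
[col 1] HW: children H:{C}, W:{T} ∪→ {C,T}; cost 1
[col 1] EHLNW: children ELN:{A,C,T}, HW:{C,T} ∩→ {C,T}; cost 0
[col 2] EN: children E:{T}, N:{G} ∪→ {G,T}; cost 1
[col 2] ELN: children EN:{G,T}, L:{G} ∩→ {G}; cost 0
[col 2] HW: children H:{G}, W:{C} ∪→ {C,G}; cost 1
[col 2] EHLNW: children ELN:{G}, HW:{C,G} ∩→ {G}; cost 0
per-site changes: [2, 3, 2]; total = 7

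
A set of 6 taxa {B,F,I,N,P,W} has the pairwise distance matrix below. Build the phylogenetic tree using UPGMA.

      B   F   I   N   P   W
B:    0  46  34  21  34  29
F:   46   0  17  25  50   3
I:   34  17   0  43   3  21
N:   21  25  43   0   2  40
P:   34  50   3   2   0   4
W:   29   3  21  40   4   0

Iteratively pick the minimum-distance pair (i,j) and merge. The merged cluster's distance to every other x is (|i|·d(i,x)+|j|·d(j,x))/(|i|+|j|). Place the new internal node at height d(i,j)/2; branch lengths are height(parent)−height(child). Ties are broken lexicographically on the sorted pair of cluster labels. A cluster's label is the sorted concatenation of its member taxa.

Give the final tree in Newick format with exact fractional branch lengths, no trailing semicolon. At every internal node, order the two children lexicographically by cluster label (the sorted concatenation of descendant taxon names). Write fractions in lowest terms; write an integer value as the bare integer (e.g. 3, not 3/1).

step 1: merge (N,P) at d=2; branch lengths N→1, P→1; new cluster NP
  updated: d(B,NP)=55/2, d(F,NP)=75/2, d(I,NP)=23, d(NP,W)=22
step 2: merge (F,W) at d=3; branch lengths F→3/2, W→3/2; new cluster FW
  updated: d(B,FW)=75/2, d(FW,I)=19, d(FW,NP)=119/4
step 3: merge (FW,I) at d=19; branch lengths FW→8, I→19/2; new cluster FIW
  updated: d(B,FIW)=109/3, d(FIW,NP)=55/2
step 4: merge (B,NP) at d=55/2; branch lengths B→55/4, NP→51/4; new cluster BNP
  updated: d(BNP,FIW)=274/9
step 5: merge (BNP,FIW) at d=274/9; branch lengths BNP→53/36, FIW→103/18; new cluster BFINPW
final tree: ((B:55/4,(N:1,P:1):51/4):53/36,((F:3/2,W:3/2):8,I:19/2):103/18)
total length: 2023/36

((B:55/4,(N:1,P:1):51/4):53/36,((F:3/2,W:3/2):8,I:19/2):103/18)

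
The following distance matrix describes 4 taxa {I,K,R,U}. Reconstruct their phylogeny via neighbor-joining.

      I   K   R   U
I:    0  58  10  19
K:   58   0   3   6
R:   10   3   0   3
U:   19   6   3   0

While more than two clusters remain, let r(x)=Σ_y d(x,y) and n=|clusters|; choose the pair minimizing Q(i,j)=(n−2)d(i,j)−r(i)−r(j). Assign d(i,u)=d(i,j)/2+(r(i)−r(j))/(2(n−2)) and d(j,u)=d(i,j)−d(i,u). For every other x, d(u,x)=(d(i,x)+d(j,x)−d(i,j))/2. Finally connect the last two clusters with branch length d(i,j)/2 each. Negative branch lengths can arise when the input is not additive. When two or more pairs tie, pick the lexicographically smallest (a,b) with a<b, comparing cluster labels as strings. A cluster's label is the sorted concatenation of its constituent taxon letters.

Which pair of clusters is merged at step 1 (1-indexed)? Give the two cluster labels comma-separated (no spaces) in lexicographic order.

I,R

step 1: merge (I,R) at d=10, Q=-83; branch lengths I→91/4, R→-51/4; new cluster IR
  updated: d(IR,K)=51/2, d(IR,U)=6
step 2: merge (IR,K) at d=51/2, Q=-75/2; branch lengths IR→51/4, K→51/4; new cluster IKR
  updated: d(IKR,U)=-27/4
step 3: merge (IKR,U) at d=-27/4; branch lengths IKR→-27/8, U→-27/8; new cluster IKRU
final tree: (((I:91/4,R:-51/4):51/4,K:51/4):-27/8,U:-27/8)
total length: 115/4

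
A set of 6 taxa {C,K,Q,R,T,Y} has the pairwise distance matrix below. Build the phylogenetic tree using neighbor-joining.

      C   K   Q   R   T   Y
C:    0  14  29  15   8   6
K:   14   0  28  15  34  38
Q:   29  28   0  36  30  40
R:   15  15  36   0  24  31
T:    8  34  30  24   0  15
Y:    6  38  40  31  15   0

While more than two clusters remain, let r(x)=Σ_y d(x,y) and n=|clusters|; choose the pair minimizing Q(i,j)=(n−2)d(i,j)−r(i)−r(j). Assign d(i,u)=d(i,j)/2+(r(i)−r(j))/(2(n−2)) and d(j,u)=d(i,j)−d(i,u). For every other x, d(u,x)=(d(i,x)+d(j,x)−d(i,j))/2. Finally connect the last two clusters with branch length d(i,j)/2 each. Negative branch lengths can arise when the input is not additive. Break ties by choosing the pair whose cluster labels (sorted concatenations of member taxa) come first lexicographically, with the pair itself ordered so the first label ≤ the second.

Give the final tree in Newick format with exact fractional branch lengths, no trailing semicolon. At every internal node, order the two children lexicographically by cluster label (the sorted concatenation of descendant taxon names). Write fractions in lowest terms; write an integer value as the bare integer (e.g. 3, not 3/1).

(((C:-21/8,Y:69/8):11/4,((K:17/2,R:13/2):5,Q:39/2):31/4):23/8,T:23/8)

1. join K+R (d=15, Q=-190) ⇒ KR; edges |K|=17/2, |R|=13/2
  updated: d(C,KR)=7, d(KR,Q)=49/2, d(KR,T)=43/2, d(KR,Y)=27
2. join KR+Q (d=49/2, Q=-130) ⇒ KQR; edges |KR|=5, |Q|=39/2
  updated: d(C,KQR)=23/4, d(KQR,T)=27/2, d(KQR,Y)=85/4
3. join C+Y (d=6, Q=-50) ⇒ CY; edges |C|=-21/8, |Y|=69/8
  updated: d(CY,KQR)=21/2, d(CY,T)=17/2
4. join CY+KQR (d=21/2, Q=-65/2) ⇒ CKQRY; edges |CY|=11/4, |KQR|=31/4
  updated: d(CKQRY,T)=23/4
5. join CKQRY+T (d=23/4) ⇒ CKQRTY; edges |CKQRY|=23/8, |T|=23/8
final tree: (((C:-21/8,Y:69/8):11/4,((K:17/2,R:13/2):5,Q:39/2):31/4):23/8,T:23/8)
total length: 247/4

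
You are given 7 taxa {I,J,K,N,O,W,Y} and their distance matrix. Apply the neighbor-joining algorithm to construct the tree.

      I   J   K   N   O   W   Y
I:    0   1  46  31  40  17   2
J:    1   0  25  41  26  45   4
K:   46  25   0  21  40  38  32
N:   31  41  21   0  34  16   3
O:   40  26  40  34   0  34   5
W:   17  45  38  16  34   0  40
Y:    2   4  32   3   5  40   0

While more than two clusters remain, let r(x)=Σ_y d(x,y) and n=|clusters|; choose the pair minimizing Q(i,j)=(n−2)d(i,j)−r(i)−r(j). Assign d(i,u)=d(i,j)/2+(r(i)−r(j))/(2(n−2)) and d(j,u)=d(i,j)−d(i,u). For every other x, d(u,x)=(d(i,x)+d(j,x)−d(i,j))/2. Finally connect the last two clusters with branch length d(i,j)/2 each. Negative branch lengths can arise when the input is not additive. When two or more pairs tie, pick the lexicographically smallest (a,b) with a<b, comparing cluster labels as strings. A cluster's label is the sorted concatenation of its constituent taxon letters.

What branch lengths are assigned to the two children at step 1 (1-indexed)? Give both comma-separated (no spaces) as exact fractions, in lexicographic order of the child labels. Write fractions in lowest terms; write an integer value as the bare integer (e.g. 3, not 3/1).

0,1

iteration 1: select I,J (d=1, Q=-274); attach at lengths (0, 1); label the merged cluster IJ
  updated: d(IJ,K)=35, d(IJ,N)=71/2, d(IJ,O)=65/2, d(IJ,W)=61/2, d(IJ,Y)=5/2
iteration 2: select IJ,Y (d=5/2, Q=-417/2); attach at lengths (127/16, -87/16); label the merged cluster IJY
  updated: d(IJY,K)=129/4, d(IJY,N)=18, d(IJY,O)=35/2, d(IJY,W)=34
iteration 3: select IJY,O (d=35/2, Q=-699/4); attach at lengths (115/24, 305/24); label the merged cluster IJOY
  updated: d(IJOY,K)=219/8, d(IJOY,N)=69/4, d(IJOY,W)=101/4
iteration 4: select IJOY,K (d=219/8, Q=-203/2); attach at lengths (153/16, 285/16); label the merged cluster IJKOY
  updated: d(IJKOY,N)=87/16, d(IJKOY,W)=287/16
iteration 5: select IJKOY,N (d=87/16, Q=-315/8); attach at lengths (59/16, 7/4); label the merged cluster IJKNOY
  updated: d(IJKNOY,W)=57/4
iteration 6: select IJKNOY,W (d=57/4); attach at lengths (57/8, 57/8); label the merged cluster IJKNOWY
final tree: ((((((I:0,J:1):127/16,Y:-87/16):115/24,O:305/24):153/16,K:285/16):59/16,N:7/4):57/8,W:57/8)
total length: 1089/16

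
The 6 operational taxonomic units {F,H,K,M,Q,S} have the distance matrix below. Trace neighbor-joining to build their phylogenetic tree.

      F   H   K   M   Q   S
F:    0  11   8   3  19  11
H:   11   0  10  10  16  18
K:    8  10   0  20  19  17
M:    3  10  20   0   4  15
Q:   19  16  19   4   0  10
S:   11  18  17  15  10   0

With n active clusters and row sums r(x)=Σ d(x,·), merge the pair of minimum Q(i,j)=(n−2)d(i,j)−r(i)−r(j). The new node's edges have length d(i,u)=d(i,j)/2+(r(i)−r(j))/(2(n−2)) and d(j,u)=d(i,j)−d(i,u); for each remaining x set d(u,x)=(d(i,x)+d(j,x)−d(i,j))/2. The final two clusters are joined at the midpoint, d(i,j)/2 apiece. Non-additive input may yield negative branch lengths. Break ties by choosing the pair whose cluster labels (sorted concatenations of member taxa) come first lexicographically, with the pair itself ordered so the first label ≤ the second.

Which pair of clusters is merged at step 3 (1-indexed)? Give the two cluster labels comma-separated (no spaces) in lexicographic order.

iteration 1: select M,Q (d=4, Q=-104); attach at lengths (0, 4); label the merged cluster MQ
  updated: d(F,MQ)=9, d(H,MQ)=11, d(K,MQ)=35/2, d(MQ,S)=21/2
iteration 2: select MQ,S (d=21/2, Q=-73); attach at lengths (23/6, 20/3); label the merged cluster MQS
  updated: d(F,MQS)=19/4, d(H,MQS)=37/4, d(K,MQS)=12
iteration 3: select F,MQS (d=19/4, Q=-161/4); attach at lengths (29/16, 47/16); label the merged cluster FMQS
  updated: d(FMQS,H)=31/4, d(FMQS,K)=61/8
iteration 4: select FMQS,H (d=31/4, Q=-203/8); attach at lengths (43/16, 81/16); label the merged cluster FHMQS
  updated: d(FHMQS,K)=79/16
iteration 5: select FHMQS,K (d=79/16); attach at lengths (79/32, 79/32); label the merged cluster FHKMQS
final tree: (((F:29/16,((M:0,Q:4):23/6,S:20/3):47/16):43/16,H:81/16):79/32,K:79/32)
total length: 511/16

F,MQS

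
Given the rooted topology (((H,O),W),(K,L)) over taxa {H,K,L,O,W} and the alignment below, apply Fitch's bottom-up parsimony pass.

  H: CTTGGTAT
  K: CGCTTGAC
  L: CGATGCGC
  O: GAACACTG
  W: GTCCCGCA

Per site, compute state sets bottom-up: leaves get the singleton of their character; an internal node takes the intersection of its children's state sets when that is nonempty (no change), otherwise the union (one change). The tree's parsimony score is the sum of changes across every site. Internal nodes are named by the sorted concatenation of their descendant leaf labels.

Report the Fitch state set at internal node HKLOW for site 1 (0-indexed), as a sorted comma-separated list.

[col 0] HO: children H:{C}, O:{G} ∪→ {C,G}; cost 1
[col 0] HOW: children HO:{C,G}, W:{G} ∩→ {G}; cost 0
[col 0] KL: children K:{C}, L:{C} ∩→ {C}; cost 0
[col 0] HKLOW: children HOW:{G}, KL:{C} ∪→ {C,G}; cost 1
[col 1] HO: children H:{T}, O:{A} ∪→ {A,T}; cost 1
[col 1] HOW: children HO:{A,T}, W:{T} ∩→ {T}; cost 0
[col 1] KL: children K:{G}, L:{G} ∩→ {G}; cost 0
[col 1] HKLOW: children HOW:{T}, KL:{G} ∪→ {G,T}; cost 1
[col 2] HO: children H:{T}, O:{A} ∪→ {A,T}; cost 1
[col 2] HOW: children HO:{A,T}, W:{C} ∪→ {A,C,T}; cost 1
[col 2] KL: children K:{C}, L:{A} ∪→ {A,C}; cost 1
[col 2] HKLOW: children HOW:{A,C,T}, KL:{A,C} ∩→ {A,C}; cost 0
[col 3] HO: children H:{G}, O:{C} ∪→ {C,G}; cost 1
[col 3] HOW: children HO:{C,G}, W:{C} ∩→ {C}; cost 0
[col 3] KL: children K:{T}, L:{T} ∩→ {T}; cost 0
[col 3] HKLOW: children HOW:{C}, KL:{T} ∪→ {C,T}; cost 1
[col 4] HO: children H:{G}, O:{A} ∪→ {A,G}; cost 1
[col 4] HOW: children HO:{A,G}, W:{C} ∪→ {A,C,G}; cost 1
[col 4] KL: children K:{T}, L:{G} ∪→ {G,T}; cost 1
[col 4] HKLOW: children HOW:{A,C,G}, KL:{G,T} ∩→ {G}; cost 0
[col 5] HO: children H:{T}, O:{C} ∪→ {C,T}; cost 1
[col 5] HOW: children HO:{C,T}, W:{G} ∪→ {C,G,T}; cost 1
[col 5] KL: children K:{G}, L:{C} ∪→ {C,G}; cost 1
[col 5] HKLOW: children HOW:{C,G,T}, KL:{C,G} ∩→ {C,G}; cost 0
[col 6] HO: children H:{A}, O:{T} ∪→ {A,T}; cost 1
[col 6] HOW: children HO:{A,T}, W:{C} ∪→ {A,C,T}; cost 1
[col 6] KL: children K:{A}, L:{G} ∪→ {A,G}; cost 1
[col 6] HKLOW: children HOW:{A,C,T}, KL:{A,G} ∩→ {A}; cost 0
[col 7] HO: children H:{T}, O:{G} ∪→ {G,T}; cost 1
[col 7] HOW: children HO:{G,T}, W:{A} ∪→ {A,G,T}; cost 1
[col 7] KL: children K:{C}, L:{C} ∩→ {C}; cost 0
[col 7] HKLOW: children HOW:{A,G,T}, KL:{C} ∪→ {A,C,G,T}; cost 1
per-site changes: [2, 2, 3, 2, 3, 3, 3, 3]; total = 21

G,T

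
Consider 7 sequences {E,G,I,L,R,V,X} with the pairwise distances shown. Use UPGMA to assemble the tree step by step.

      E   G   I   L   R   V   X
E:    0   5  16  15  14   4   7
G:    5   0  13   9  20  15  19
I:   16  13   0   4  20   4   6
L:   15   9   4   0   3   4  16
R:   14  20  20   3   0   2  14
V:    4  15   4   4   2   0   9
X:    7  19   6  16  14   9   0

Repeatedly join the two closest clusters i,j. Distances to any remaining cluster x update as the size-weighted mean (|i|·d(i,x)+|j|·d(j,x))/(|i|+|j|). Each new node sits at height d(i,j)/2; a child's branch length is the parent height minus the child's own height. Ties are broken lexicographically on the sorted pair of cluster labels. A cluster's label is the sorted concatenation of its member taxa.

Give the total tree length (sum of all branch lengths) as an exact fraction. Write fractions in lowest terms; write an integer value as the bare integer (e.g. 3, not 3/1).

811/30

1. join R+V (d=2) ⇒ RV; edges |R|=1, |V|=1
  updated: d(E,RV)=9, d(G,RV)=35/2, d(I,RV)=12, d(L,RV)=7/2, d(RV,X)=23/2
2. join L+RV (d=7/2) ⇒ LRV; edges |L|=7/4, |RV|=3/4
  updated: d(E,LRV)=11, d(G,LRV)=44/3, d(I,LRV)=28/3, d(LRV,X)=13
3. join E+G (d=5) ⇒ EG; edges |E|=5/2, |G|=5/2
  updated: d(EG,I)=29/2, d(EG,LRV)=77/6, d(EG,X)=13
4. join I+X (d=6) ⇒ IX; edges |I|=3, |X|=3
  updated: d(EG,IX)=55/4, d(IX,LRV)=67/6
5. join IX+LRV (d=67/6) ⇒ ILRVX; edges |IX|=31/12, |LRV|=23/6
  updated: d(EG,ILRVX)=66/5
6. join EG+ILRVX (d=66/5) ⇒ EGILRVX; edges |EG|=41/10, |ILRVX|=61/60
final tree: ((E:5/2,G:5/2):41/10,((I:3,X:3):31/12,(L:7/4,(R:1,V:1):3/4):23/6):61/60)
total length: 811/30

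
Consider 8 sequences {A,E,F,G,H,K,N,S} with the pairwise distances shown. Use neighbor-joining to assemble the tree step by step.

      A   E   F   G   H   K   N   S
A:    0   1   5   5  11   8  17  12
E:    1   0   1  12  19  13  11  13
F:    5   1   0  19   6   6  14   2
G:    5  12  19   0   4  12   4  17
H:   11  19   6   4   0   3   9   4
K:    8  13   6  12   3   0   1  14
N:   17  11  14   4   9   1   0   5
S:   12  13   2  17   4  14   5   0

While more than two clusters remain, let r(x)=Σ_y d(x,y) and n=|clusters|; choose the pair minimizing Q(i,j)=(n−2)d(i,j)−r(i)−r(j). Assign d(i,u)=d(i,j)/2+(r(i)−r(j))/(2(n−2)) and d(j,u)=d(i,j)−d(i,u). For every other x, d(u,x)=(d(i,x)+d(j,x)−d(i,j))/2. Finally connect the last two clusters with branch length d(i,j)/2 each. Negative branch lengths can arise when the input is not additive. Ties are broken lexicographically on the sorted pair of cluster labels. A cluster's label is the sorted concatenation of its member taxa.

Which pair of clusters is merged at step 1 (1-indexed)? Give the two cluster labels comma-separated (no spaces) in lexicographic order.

A,E

iteration 1: select A,E (d=1, Q=-123); attach at lengths (-5/12, 17/12); label the merged cluster AE
  updated: d(AE,F)=5/2, d(AE,G)=8, d(AE,H)=29/2, d(AE,K)=10, d(AE,N)=27/2, d(AE,S)=12
iteration 2: select AE,F (d=5/2, Q=-195/2); attach at lengths (47/20, 3/20); label the merged cluster AEF
  updated: d(AEF,G)=49/4, d(AEF,H)=9, d(AEF,K)=27/4, d(AEF,N)=25/2, d(AEF,S)=23/4
iteration 3: select AEF,S (d=23/4, Q=-69); attach at lengths (47/16, 45/16); label the merged cluster AEFS
  updated: d(AEFS,G)=47/4, d(AEFS,H)=29/8, d(AEFS,K)=15/2, d(AEFS,N)=47/8
iteration 4: select K,N (d=1, Q=-323/8); attach at lengths (53/48, -5/48); label the merged cluster KN
  updated: d(AEFS,KN)=99/16, d(G,KN)=15/2, d(H,KN)=11/2
iteration 5: select AEFS,KN (d=99/16, Q=-227/8); attach at lengths (59/16, 5/2); label the merged cluster AEFKNS
  updated: d(AEFKNS,G)=209/32, d(AEFKNS,H)=47/32
iteration 6: select AEFKNS,G (d=209/32, Q=-12); attach at lengths (2, 145/32); label the merged cluster AEFGKNS
  updated: d(AEFGKNS,H)=-17/32
iteration 7: select AEFGKNS,H (d=-17/32); attach at lengths (-17/64, -17/64); label the merged cluster AEFGHKNS
final tree: ((((((A:-5/12,E:17/12):47/20,F:3/20):47/16,S:45/16):59/16,(K:53/48,N:-5/48):5/2):2,G:145/32):-17/64,H:-17/64)
total length: 359/16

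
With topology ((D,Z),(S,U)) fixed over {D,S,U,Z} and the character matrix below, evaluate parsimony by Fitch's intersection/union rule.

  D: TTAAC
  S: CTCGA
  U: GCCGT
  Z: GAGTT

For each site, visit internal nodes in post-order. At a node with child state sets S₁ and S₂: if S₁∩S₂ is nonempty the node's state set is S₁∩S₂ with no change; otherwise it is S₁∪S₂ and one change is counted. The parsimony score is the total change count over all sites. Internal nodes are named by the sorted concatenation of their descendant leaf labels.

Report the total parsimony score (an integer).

10

[col 0] DZ: children D:{T}, Z:{G} ∪→ {G,T}; cost 1
[col 0] SU: children S:{C}, U:{G} ∪→ {C,G}; cost 1
[col 0] DSUZ: children DZ:{G,T}, SU:{C,G} ∩→ {G}; cost 0
[col 1] DZ: children D:{T}, Z:{A} ∪→ {A,T}; cost 1
[col 1] SU: children S:{T}, U:{C} ∪→ {C,T}; cost 1
[col 1] DSUZ: children DZ:{A,T}, SU:{C,T} ∩→ {T}; cost 0
[col 2] DZ: children D:{A}, Z:{G} ∪→ {A,G}; cost 1
[col 2] SU: children S:{C}, U:{C} ∩→ {C}; cost 0
[col 2] DSUZ: children DZ:{A,G}, SU:{C} ∪→ {A,C,G}; cost 1
[col 3] DZ: children D:{A}, Z:{T} ∪→ {A,T}; cost 1
[col 3] SU: children S:{G}, U:{G} ∩→ {G}; cost 0
[col 3] DSUZ: children DZ:{A,T}, SU:{G} ∪→ {A,G,T}; cost 1
[col 4] DZ: children D:{C}, Z:{T} ∪→ {C,T}; cost 1
[col 4] SU: children S:{A}, U:{T} ∪→ {A,T}; cost 1
[col 4] DSUZ: children DZ:{C,T}, SU:{A,T} ∩→ {T}; cost 0
per-site changes: [2, 2, 2, 2, 2]; total = 10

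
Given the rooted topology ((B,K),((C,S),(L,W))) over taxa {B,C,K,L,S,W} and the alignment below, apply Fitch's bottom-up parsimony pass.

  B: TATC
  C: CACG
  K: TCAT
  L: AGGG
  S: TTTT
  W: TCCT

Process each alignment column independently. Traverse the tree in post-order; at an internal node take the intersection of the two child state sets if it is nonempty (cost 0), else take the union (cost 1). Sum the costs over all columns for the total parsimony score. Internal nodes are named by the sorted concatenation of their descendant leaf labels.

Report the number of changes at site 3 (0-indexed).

3

BK@0: {T} ∩ {T} = {T} (intersection, +0)
CS@0: {C} ∪ {T} = {C,T} (union, +1)
LW@0: {A} ∪ {T} = {A,T} (union, +1)
CLSW@0: {C,T} ∩ {A,T} = {T} (intersection, +0)
BCKLSW@0: {T} ∩ {T} = {T} (intersection, +0)
BK@1: {A} ∪ {C} = {A,C} (union, +1)
CS@1: {A} ∪ {T} = {A,T} (union, +1)
LW@1: {G} ∪ {C} = {C,G} (union, +1)
CLSW@1: {A,T} ∪ {C,G} = {A,C,G,T} (union, +1)
BCKLSW@1: {A,C} ∩ {A,C,G,T} = {A,C} (intersection, +0)
BK@2: {T} ∪ {A} = {A,T} (union, +1)
CS@2: {C} ∪ {T} = {C,T} (union, +1)
LW@2: {G} ∪ {C} = {C,G} (union, +1)
CLSW@2: {C,T} ∩ {C,G} = {C} (intersection, +0)
BCKLSW@2: {A,T} ∪ {C} = {A,C,T} (union, +1)
BK@3: {C} ∪ {T} = {C,T} (union, +1)
CS@3: {G} ∪ {T} = {G,T} (union, +1)
LW@3: {G} ∪ {T} = {G,T} (union, +1)
CLSW@3: {G,T} ∩ {G,T} = {G,T} (intersection, +0)
BCKLSW@3: {C,T} ∩ {G,T} = {T} (intersection, +0)
per-site changes: [2, 4, 4, 3]; total = 13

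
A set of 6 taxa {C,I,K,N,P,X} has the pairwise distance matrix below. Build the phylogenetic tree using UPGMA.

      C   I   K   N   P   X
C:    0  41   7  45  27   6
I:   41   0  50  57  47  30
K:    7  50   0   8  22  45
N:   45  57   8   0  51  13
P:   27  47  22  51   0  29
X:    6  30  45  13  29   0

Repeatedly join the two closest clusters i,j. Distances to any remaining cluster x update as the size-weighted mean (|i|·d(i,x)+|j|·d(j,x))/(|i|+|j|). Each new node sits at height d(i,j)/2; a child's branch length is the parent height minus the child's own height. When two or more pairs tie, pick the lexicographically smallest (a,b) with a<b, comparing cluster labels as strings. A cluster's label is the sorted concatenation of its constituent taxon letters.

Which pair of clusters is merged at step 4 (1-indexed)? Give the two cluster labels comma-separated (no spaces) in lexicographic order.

iteration 1: select C,X (d=6); attach at lengths (3, 3); label the merged cluster CX
  updated: d(CX,I)=71/2, d(CX,K)=26, d(CX,N)=29, d(CX,P)=28
iteration 2: select K,N (d=8); attach at lengths (4, 4); label the merged cluster KN
  updated: d(CX,KN)=55/2, d(I,KN)=107/2, d(KN,P)=73/2
iteration 3: select CX,KN (d=55/2); attach at lengths (43/4, 39/4); label the merged cluster CKNX
  updated: d(CKNX,I)=89/2, d(CKNX,P)=129/4
iteration 4: select CKNX,P (d=129/4); attach at lengths (19/8, 129/8); label the merged cluster CKNPX
  updated: d(CKNPX,I)=45
iteration 5: select CKNPX,I (d=45); attach at lengths (51/8, 45/2); label the merged cluster CIKNPX
final tree: ((((C:3,X:3):43/4,(K:4,N:4):39/4):19/8,P:129/8):51/8,I:45/2)
total length: 655/8

CKNX,P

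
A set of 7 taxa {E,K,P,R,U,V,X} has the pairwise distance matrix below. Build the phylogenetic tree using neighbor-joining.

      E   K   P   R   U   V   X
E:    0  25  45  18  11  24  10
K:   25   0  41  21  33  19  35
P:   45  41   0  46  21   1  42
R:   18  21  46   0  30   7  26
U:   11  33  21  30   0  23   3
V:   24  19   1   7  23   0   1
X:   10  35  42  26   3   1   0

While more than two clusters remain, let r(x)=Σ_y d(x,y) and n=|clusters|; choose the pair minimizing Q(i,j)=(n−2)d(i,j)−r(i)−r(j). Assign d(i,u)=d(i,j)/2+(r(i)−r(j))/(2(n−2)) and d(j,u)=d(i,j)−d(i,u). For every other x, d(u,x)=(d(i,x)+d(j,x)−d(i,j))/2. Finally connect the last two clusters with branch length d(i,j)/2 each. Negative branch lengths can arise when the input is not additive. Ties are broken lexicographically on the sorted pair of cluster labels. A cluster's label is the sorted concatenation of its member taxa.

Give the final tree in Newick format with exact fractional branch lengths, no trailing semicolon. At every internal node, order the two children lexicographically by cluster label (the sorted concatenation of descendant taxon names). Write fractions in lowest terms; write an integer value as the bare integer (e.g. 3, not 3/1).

((((E:101/24,(U:31/16,X:17/16):115/24):125/16,(P:63/5,V:-58/5):233/16):43/16,K:13):4,R:4)

step 1: merge (P,V) at d=1, Q=-266; branch lengths P→63/5, V→-58/5; new cluster PV
  updated: d(E,PV)=34, d(K,PV)=59/2, d(PV,R)=26, d(PV,U)=43/2, d(PV,X)=21
step 2: merge (U,X) at d=3, Q=-363/2; branch lengths U→31/16, X→17/16; new cluster UX
  updated: d(E,UX)=9, d(K,UX)=65/2, d(PV,UX)=79/4, d(R,UX)=53/2
step 3: merge (E,UX) at d=9, Q=-587/4; branch lengths E→101/24, UX→115/24; new cluster EUX
  updated: d(EUX,K)=97/4, d(EUX,PV)=179/8, d(EUX,R)=71/4
step 4: merge (EUX,PV) at d=179/8, Q=-195/2; branch lengths EUX→125/16, PV→233/16; new cluster EPUVX
  updated: d(EPUVX,K)=251/16, d(EPUVX,R)=171/16
step 5: merge (EPUVX,K) at d=251/16, Q=-379/8; branch lengths EPUVX→43/16, K→13; new cluster EKPUVX
  updated: d(EKPUVX,R)=8
step 6: merge (EKPUVX,R) at d=8; branch lengths EKPUVX→4, R→4; new cluster EKPRUVX
final tree: ((((E:101/24,(U:31/16,X:17/16):115/24):125/16,(P:63/5,V:-58/5):233/16):43/16,K:13):4,R:4)
total length: 945/16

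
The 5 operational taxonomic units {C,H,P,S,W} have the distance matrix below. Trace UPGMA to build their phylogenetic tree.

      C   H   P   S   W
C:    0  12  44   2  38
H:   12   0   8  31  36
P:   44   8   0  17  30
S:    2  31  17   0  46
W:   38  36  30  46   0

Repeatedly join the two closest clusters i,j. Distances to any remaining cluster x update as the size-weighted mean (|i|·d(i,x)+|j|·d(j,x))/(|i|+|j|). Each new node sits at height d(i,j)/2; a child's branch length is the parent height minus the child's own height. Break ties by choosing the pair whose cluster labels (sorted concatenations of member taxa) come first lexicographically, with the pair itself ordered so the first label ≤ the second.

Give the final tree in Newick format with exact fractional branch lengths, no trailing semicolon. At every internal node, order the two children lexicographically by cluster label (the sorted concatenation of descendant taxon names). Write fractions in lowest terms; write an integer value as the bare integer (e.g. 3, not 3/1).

(((C:1,S:1):12,(H:4,P:4):9):23/4,W:75/4)

step 1: merge (C,S) at d=2; branch lengths C→1, S→1; new cluster CS
  updated: d(CS,H)=43/2, d(CS,P)=61/2, d(CS,W)=42
step 2: merge (H,P) at d=8; branch lengths H→4, P→4; new cluster HP
  updated: d(CS,HP)=26, d(HP,W)=33
step 3: merge (CS,HP) at d=26; branch lengths CS→12, HP→9; new cluster CHPS
  updated: d(CHPS,W)=75/2
step 4: merge (CHPS,W) at d=75/2; branch lengths CHPS→23/4, W→75/4; new cluster CHPSW
final tree: (((C:1,S:1):12,(H:4,P:4):9):23/4,W:75/4)
total length: 111/2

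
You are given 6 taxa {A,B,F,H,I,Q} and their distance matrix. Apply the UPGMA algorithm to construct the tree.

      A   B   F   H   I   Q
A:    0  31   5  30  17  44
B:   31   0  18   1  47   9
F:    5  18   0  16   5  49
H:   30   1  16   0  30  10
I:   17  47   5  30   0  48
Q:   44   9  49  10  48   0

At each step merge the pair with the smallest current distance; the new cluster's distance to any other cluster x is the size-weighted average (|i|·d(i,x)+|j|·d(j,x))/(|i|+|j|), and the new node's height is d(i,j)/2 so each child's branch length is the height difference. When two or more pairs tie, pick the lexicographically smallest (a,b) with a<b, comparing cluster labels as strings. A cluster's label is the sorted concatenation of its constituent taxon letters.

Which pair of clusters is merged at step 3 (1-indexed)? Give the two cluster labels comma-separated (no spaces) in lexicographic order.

iteration 1: select B,H (d=1); attach at lengths (1/2, 1/2); label the merged cluster BH
  updated: d(A,BH)=61/2, d(BH,F)=17, d(BH,I)=77/2, d(BH,Q)=19/2
iteration 2: select A,F (d=5); attach at lengths (5/2, 5/2); label the merged cluster AF
  updated: d(AF,BH)=95/4, d(AF,I)=11, d(AF,Q)=93/2
iteration 3: select BH,Q (d=19/2); attach at lengths (17/4, 19/4); label the merged cluster BHQ
  updated: d(AF,BHQ)=94/3, d(BHQ,I)=125/3
iteration 4: select AF,I (d=11); attach at lengths (3, 11/2); label the merged cluster AFI
  updated: d(AFI,BHQ)=313/9
iteration 5: select AFI,BHQ (d=313/9); attach at lengths (107/9, 455/36); label the merged cluster ABFHIQ
final tree: (((A:5/2,F:5/2):3,I:11/2):107/9,((B:1/2,H:1/2):17/4,Q:19/4):455/36)
total length: 1729/36

BH,Q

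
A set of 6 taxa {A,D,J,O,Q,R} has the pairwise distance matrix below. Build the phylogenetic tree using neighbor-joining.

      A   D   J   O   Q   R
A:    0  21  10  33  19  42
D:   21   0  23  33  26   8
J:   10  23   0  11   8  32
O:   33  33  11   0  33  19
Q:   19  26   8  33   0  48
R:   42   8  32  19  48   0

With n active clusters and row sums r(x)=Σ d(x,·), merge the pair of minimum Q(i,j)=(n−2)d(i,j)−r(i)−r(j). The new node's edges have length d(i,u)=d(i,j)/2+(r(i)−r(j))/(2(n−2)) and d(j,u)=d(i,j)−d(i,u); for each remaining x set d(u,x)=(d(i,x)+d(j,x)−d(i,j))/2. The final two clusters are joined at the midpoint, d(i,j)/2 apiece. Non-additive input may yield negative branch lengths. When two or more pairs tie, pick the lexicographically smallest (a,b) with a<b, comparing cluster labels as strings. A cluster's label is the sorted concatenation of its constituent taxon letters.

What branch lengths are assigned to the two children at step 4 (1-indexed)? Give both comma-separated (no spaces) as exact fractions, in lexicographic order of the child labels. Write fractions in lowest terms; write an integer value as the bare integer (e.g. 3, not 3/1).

35/16,143/16

iteration 1: select D,R (d=8, Q=-228); attach at lengths (-3/4, 35/4); label the merged cluster DR
  updated: d(A,DR)=55/2, d(DR,J)=47/2, d(DR,O)=22, d(DR,Q)=33
iteration 2: select DR,O (d=22, Q=-139); attach at lengths (73/6, 59/6); label the merged cluster DOR
  updated: d(A,DOR)=77/4, d(DOR,J)=25/4, d(DOR,Q)=22
iteration 3: select A,Q (d=19, Q=-237/4); attach at lengths (149/16, 155/16); label the merged cluster AQ
  updated: d(AQ,DOR)=89/8, d(AQ,J)=-1/2
iteration 4: select AQ,DOR (d=89/8, Q=-135/8); attach at lengths (35/16, 143/16); label the merged cluster ADOQR
  updated: d(ADOQR,J)=-43/16
iteration 5: select ADOQR,J (d=-43/16); attach at lengths (-43/32, -43/32); label the merged cluster ADJOQR
final tree: (((A:149/16,Q:155/16):35/16,((D:-3/4,R:35/4):73/6,O:59/6):143/16):-43/32,J:-43/32)
total length: 919/16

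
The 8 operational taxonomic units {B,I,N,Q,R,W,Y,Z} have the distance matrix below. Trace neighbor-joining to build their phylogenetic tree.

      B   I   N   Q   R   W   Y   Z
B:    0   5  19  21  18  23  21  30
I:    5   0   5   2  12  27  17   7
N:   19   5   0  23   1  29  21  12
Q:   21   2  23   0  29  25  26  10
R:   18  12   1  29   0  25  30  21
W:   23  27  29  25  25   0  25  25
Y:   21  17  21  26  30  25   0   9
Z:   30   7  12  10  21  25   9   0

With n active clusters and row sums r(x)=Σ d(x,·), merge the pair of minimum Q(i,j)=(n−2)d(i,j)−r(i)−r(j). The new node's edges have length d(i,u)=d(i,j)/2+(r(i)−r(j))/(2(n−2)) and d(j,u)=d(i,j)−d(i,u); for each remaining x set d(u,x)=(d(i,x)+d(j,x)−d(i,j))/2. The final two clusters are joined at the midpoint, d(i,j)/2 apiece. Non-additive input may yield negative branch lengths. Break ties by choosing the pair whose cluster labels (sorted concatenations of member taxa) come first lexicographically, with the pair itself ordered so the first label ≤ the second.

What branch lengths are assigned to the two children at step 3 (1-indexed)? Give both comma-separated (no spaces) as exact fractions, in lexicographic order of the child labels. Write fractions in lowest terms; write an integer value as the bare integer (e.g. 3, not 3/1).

step 1: merge (N,R) at d=1, Q=-240; branch lengths N→-5/3, R→8/3; new cluster NR
  updated: d(B,NR)=18, d(I,NR)=8, d(NR,Q)=51/2, d(NR,W)=53/2, d(NR,Y)=25, d(NR,Z)=16
step 2: merge (Y,Z) at d=9, Q=-175; branch lengths Y→71/10, Z→19/10; new cluster YZ
  updated: d(B,YZ)=21, d(I,YZ)=15/2, d(NR,YZ)=16, d(Q,YZ)=27/2, d(W,YZ)=41/2
step 3: merge (I,Q) at d=2, Q=-257/2; branch lengths I→-59/16, Q→91/16; new cluster IQ
  updated: d(B,IQ)=12, d(IQ,NR)=63/4, d(IQ,W)=25, d(IQ,YZ)=19/2
step 4: merge (IQ,YZ) at d=19/2, Q=-403/4; branch lengths IQ→95/24, YZ→133/24; new cluster IQYZ
  updated: d(B,IQYZ)=47/4, d(IQYZ,NR)=89/8, d(IQYZ,W)=18
step 5: merge (B,W) at d=23, Q=-297/4; branch lengths B→125/16, W→243/16; new cluster BW
  updated: d(BW,IQYZ)=27/8, d(BW,NR)=43/4
step 6: merge (BW,IQYZ) at d=27/8, Q=-101/4; branch lengths BW→3/2, IQYZ→15/8; new cluster BIQWYZ
  updated: d(BIQWYZ,NR)=37/4
step 7: merge (BIQWYZ,NR) at d=37/4; branch lengths BIQWYZ→37/8, NR→37/8; new cluster BINQRWYZ
final tree: (((B:125/16,W:243/16):3/2,((I:-59/16,Q:91/16):95/24,(Y:71/10,Z:19/10):133/24):15/8):37/8,(N:-5/3,R:8/3):37/8)
total length: 457/8

-59/16,91/16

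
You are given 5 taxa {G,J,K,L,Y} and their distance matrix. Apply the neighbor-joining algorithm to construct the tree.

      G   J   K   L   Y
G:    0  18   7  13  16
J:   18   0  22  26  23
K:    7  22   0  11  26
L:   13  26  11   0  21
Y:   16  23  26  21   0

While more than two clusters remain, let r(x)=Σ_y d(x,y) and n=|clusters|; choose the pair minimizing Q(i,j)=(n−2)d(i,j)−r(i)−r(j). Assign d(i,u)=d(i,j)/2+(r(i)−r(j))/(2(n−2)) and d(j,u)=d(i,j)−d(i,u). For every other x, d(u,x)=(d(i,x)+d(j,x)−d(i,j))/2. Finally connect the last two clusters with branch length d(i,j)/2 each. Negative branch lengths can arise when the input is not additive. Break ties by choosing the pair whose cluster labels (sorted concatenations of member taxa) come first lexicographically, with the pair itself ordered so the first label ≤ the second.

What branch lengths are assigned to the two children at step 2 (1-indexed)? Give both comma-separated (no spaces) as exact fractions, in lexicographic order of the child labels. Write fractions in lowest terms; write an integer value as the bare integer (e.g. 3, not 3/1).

13/8,31/8

step 1: merge (J,Y) at d=23, Q=-106; branch lengths J→12, Y→11; new cluster JY
  updated: d(G,JY)=11/2, d(JY,K)=25/2, d(JY,L)=12
step 2: merge (G,JY) at d=11/2, Q=-89/2; branch lengths G→13/8, JY→31/8; new cluster GJY
  updated: d(GJY,K)=7, d(GJY,L)=39/4
step 3: merge (GJY,K) at d=7, Q=-111/4; branch lengths GJY→23/8, K→33/8; new cluster GJKY
  updated: d(GJKY,L)=55/8
step 4: merge (GJKY,L) at d=55/8; branch lengths GJKY→55/16, L→55/16; new cluster GJKLY
final tree: (((G:13/8,(J:12,Y:11):31/8):23/8,K:33/8):55/16,L:55/16)
total length: 339/8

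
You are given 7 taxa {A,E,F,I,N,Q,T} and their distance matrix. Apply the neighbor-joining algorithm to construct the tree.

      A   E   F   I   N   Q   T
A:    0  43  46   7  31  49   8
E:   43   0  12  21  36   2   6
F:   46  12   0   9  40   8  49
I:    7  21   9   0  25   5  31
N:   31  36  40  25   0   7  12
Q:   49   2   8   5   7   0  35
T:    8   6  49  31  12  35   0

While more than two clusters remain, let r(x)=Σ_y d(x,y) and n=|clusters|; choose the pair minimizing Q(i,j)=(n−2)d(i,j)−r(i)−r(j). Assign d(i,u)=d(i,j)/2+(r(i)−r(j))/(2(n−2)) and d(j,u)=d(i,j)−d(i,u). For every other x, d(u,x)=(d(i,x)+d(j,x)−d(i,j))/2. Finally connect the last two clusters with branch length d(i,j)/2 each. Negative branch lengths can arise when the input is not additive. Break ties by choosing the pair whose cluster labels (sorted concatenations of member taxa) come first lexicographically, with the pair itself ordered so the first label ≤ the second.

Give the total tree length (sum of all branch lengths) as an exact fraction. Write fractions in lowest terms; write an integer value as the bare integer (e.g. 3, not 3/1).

step 1: merge (A,T) at d=8, Q=-285; branch lengths A→83/10, T→-3/10; new cluster AT
  updated: d(AT,E)=41/2, d(AT,F)=87/2, d(AT,I)=15, d(AT,N)=35/2, d(AT,Q)=38
step 2: merge (AT,N) at d=35/2, Q=-190; branch lengths AT→79/8, N→61/8; new cluster ANT
  updated: d(ANT,E)=39/2, d(ANT,F)=33, d(ANT,I)=45/4, d(ANT,Q)=55/4
step 3: merge (ANT,I) at d=45/4, Q=-90; branch lengths ANT→65/6, I→5/12; new cluster AINT
  updated: d(AINT,E)=117/8, d(AINT,F)=123/8, d(AINT,Q)=15/4
step 4: merge (AINT,Q) at d=15/4, Q=-40; branch lengths AINT→55/8, Q→-25/8; new cluster AINQT
  updated: d(AINQT,E)=103/16, d(AINQT,F)=157/16
step 5: merge (AINQT,E) at d=103/16, Q=-113/4; branch lengths AINQT→17/8, E→69/16; new cluster AEINQT
  updated: d(AEINQT,F)=123/16
step 6: merge (AEINQT,F) at d=123/16; branch lengths AEINQT→123/32, F→123/32; new cluster AEFINQT
final tree: ((((((A:83/10,T:-3/10):79/8,N:61/8):65/6,I:5/12):55/8,Q:-25/8):17/8,E:69/16):123/32,F:123/32)
total length: 437/8

437/8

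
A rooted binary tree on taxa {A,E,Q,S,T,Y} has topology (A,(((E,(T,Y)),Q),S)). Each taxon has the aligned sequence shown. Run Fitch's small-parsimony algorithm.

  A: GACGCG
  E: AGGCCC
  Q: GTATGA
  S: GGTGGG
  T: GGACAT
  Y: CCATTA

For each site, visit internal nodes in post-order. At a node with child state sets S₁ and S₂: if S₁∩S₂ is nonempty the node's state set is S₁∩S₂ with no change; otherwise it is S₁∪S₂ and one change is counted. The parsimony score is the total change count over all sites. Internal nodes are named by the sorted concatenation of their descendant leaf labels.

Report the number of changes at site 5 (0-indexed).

3

[col 0] TY: children T:{G}, Y:{C} ∪→ {C,G}; cost 1
[col 0] ETY: children E:{A}, TY:{C,G} ∪→ {A,C,G}; cost 1
[col 0] EQTY: children ETY:{A,C,G}, Q:{G} ∩→ {G}; cost 0
[col 0] EQSTY: children EQTY:{G}, S:{G} ∩→ {G}; cost 0
[col 0] AEQSTY: children A:{G}, EQSTY:{G} ∩→ {G}; cost 0
[col 1] TY: children T:{G}, Y:{C} ∪→ {C,G}; cost 1
[col 1] ETY: children E:{G}, TY:{C,G} ∩→ {G}; cost 0
[col 1] EQTY: children ETY:{G}, Q:{T} ∪→ {G,T}; cost 1
[col 1] EQSTY: children EQTY:{G,T}, S:{G} ∩→ {G}; cost 0
[col 1] AEQSTY: children A:{A}, EQSTY:{G} ∪→ {A,G}; cost 1
[col 2] TY: children T:{A}, Y:{A} ∩→ {A}; cost 0
[col 2] ETY: children E:{G}, TY:{A} ∪→ {A,G}; cost 1
[col 2] EQTY: children ETY:{A,G}, Q:{A} ∩→ {A}; cost 0
[col 2] EQSTY: children EQTY:{A}, S:{T} ∪→ {A,T}; cost 1
[col 2] AEQSTY: children A:{C}, EQSTY:{A,T} ∪→ {A,C,T}; cost 1
[col 3] TY: children T:{C}, Y:{T} ∪→ {C,T}; cost 1
[col 3] ETY: children E:{C}, TY:{C,T} ∩→ {C}; cost 0
[col 3] EQTY: children ETY:{C}, Q:{T} ∪→ {C,T}; cost 1
[col 3] EQSTY: children EQTY:{C,T}, S:{G} ∪→ {C,G,T}; cost 1
[col 3] AEQSTY: children A:{G}, EQSTY:{C,G,T} ∩→ {G}; cost 0
[col 4] TY: children T:{A}, Y:{T} ∪→ {A,T}; cost 1
[col 4] ETY: children E:{C}, TY:{A,T} ∪→ {A,C,T}; cost 1
[col 4] EQTY: children ETY:{A,C,T}, Q:{G} ∪→ {A,C,G,T}; cost 1
[col 4] EQSTY: children EQTY:{A,C,G,T}, S:{G} ∩→ {G}; cost 0
[col 4] AEQSTY: children A:{C}, EQSTY:{G} ∪→ {C,G}; cost 1
[col 5] TY: children T:{T}, Y:{A} ∪→ {A,T}; cost 1
[col 5] ETY: children E:{C}, TY:{A,T} ∪→ {A,C,T}; cost 1
[col 5] EQTY: children ETY:{A,C,T}, Q:{A} ∩→ {A}; cost 0
[col 5] EQSTY: children EQTY:{A}, S:{G} ∪→ {A,G}; cost 1
[col 5] AEQSTY: children A:{G}, EQSTY:{A,G} ∩→ {G}; cost 0
per-site changes: [2, 3, 3, 3, 4, 3]; total = 18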